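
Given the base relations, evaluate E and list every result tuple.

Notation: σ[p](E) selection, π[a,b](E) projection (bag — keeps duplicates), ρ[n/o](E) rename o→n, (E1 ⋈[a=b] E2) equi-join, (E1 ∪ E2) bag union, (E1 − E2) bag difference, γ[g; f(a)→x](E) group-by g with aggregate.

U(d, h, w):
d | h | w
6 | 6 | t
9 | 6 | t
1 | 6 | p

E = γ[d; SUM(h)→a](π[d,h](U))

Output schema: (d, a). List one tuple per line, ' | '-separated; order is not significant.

Subexpression sizes:
  U → 3
  π[d,h](U) → 3
  γ[d; SUM(h)→a](π[d,h](U)) → 3

== RESULT ==
d | a
1 | 6
6 | 6
9 | 6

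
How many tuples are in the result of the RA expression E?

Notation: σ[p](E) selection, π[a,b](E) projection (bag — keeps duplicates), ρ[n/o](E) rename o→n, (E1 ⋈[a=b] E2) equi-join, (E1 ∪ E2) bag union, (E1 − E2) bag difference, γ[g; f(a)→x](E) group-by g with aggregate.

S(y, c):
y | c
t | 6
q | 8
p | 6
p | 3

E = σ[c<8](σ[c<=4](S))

Subexpression sizes:
  S → 4
  σ[c<=4](S) → 1
  σ[c<8](σ[c<=4](S)) → 1

|E| = 1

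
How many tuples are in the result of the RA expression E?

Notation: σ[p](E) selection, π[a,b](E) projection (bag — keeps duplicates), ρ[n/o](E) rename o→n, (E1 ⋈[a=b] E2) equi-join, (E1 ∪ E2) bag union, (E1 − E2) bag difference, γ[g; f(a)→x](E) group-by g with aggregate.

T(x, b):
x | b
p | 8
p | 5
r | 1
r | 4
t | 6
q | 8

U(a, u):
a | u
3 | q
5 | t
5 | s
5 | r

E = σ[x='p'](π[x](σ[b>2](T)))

Subexpression sizes:
  T → 6
  σ[b>2](T) → 5
  π[x](σ[b>2](T)) → 5
  σ[x='p'](π[x](σ[b>2](T))) → 2

|E| = 2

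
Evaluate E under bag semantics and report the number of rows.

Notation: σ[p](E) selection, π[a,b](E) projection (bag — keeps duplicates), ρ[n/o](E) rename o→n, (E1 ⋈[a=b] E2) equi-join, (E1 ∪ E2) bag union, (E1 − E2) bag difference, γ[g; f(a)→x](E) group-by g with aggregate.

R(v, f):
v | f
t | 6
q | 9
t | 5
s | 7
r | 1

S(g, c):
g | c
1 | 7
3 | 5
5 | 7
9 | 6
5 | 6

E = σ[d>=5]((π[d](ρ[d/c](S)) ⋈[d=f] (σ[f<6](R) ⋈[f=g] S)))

Subexpression sizes:
  S → 5
  ρ[d/c](S) → 5
  π[d](ρ[d/c](S)) → 5
  R → 5
  σ[f<6](R) → 2
  S → 5
  (σ[f<6](R) ⋈[f=g] S) → 3
  (π[d](ρ[d/c](S)) ⋈[d=f] (σ[f<6](R) ⋈[f=g] S)) → 2
  σ[d>=5]((π[d](ρ[d/c](S)) ⋈[d=f] (σ[f<6](R) ⋈[f=g] S))) → 2

|E| = 2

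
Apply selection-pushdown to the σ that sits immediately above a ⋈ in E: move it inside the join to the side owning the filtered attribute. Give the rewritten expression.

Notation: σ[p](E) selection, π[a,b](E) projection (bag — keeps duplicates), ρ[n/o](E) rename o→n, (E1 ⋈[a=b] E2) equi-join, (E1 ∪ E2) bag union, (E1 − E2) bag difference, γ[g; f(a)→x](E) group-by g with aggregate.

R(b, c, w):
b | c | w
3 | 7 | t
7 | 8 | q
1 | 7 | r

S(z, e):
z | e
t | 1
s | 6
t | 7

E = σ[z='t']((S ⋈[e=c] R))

σ filters on z, owned by the left side.
E' = (σ[z='t'](S) ⋈[e=c] R)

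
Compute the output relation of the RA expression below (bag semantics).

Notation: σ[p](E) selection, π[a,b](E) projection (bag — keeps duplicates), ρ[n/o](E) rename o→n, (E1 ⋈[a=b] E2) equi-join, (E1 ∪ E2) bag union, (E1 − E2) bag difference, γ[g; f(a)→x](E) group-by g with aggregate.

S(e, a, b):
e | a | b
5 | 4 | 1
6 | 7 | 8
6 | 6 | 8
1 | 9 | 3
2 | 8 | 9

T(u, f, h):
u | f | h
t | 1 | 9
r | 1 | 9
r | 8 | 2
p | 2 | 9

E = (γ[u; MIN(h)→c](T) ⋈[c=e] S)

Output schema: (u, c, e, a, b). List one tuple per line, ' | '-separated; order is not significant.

Row counts bottom-up:
  T → 4
  γ[u; MIN(h)→c](T) → 3
  S → 5
  (γ[u; MIN(h)→c](T) ⋈[c=e] S) → 1

== RESULT ==
u | c | e | a | b
r | 2 | 2 | 8 | 9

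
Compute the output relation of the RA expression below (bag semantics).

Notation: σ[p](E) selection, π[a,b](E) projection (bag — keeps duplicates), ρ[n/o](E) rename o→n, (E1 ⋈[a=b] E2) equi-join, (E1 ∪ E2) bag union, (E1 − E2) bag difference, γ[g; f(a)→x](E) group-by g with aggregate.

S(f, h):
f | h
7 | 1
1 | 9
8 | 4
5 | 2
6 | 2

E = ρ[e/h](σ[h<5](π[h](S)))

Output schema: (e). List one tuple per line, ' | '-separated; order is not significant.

Stepwise |·|:
  S → 5
  π[h](S) → 5
  σ[h<5](π[h](S)) → 4
  ρ[e/h](σ[h<5](π[h](S))) → 4

== RESULT ==
e
1
2
2
4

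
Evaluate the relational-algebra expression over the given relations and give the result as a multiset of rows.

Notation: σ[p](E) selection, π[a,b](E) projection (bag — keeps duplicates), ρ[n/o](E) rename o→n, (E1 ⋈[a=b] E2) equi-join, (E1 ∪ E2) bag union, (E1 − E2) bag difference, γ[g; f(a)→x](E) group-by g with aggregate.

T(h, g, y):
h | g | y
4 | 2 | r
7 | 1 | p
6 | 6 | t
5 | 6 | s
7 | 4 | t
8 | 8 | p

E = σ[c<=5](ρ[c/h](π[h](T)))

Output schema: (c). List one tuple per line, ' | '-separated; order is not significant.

Stepwise |·|:
  T → 6
  π[h](T) → 6
  ρ[c/h](π[h](T)) → 6
  σ[c<=5](ρ[c/h](π[h](T))) → 2

== RESULT ==
c
4
5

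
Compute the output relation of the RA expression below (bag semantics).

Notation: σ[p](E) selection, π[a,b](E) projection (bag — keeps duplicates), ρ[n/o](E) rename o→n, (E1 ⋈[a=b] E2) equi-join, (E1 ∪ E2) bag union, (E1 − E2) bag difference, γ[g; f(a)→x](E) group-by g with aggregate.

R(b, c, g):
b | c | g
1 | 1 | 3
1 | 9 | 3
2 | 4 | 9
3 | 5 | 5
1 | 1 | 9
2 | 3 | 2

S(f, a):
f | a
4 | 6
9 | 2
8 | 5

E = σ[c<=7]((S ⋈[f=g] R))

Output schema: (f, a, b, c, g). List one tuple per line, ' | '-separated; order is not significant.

Stepwise |·|:
  S → 3
  R → 6
  (S ⋈[f=g] R) → 2
  σ[c<=7]((S ⋈[f=g] R)) → 2

== RESULT ==
f | a | b | c | g
9 | 2 | 1 | 1 | 9
9 | 2 | 2 | 4 | 9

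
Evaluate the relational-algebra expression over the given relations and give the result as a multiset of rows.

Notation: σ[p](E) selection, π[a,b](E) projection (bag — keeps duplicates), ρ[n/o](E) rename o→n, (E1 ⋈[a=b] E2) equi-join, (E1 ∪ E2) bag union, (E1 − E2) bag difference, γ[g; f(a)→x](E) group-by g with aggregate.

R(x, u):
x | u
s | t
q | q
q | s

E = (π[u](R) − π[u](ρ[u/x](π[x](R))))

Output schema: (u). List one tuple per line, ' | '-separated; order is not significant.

Row counts bottom-up:
  R → 3
  π[u](R) → 3
  R → 3
  π[x](R) → 3
  ρ[u/x](π[x](R)) → 3
  π[u](ρ[u/x](π[x](R))) → 3
  (π[u](R) − π[u](ρ[u/x](π[x](R)))) → 1

== RESULT ==
u
t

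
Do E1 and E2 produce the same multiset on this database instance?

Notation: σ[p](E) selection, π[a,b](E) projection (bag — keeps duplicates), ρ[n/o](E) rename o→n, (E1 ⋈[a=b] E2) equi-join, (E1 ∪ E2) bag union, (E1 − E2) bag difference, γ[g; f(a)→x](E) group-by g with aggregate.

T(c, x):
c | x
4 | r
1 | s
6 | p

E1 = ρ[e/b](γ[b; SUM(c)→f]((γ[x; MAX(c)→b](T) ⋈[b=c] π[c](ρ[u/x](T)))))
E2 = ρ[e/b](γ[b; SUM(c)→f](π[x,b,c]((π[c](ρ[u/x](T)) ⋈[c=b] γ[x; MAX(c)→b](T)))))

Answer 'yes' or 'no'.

E1 row counts bottom-up:
  T → 3
  γ[x; MAX(c)→b](T) → 3
  T → 3
  ρ[u/x](T) → 3
  π[c](ρ[u/x](T)) → 3
  (γ[x; MAX(c)→b](T) ⋈[b=c] π[c](ρ[u/x](T))) → 3
  γ[b; SUM(c)→f]((γ[x; MAX(c)→b](T) ⋈[b=c] π[c](ρ[u/x](T)))) → 3
  ρ[e/b](γ[b; SUM(c)→f]((γ[x; MAX(c)→b](T) ⋈[b=c] π[c](ρ[u/x](T))))) → 3
E2 row counts bottom-up:
  T → 3
  ρ[u/x](T) → 3
  π[c](ρ[u/x](T)) → 3
  T → 3
  γ[x; MAX(c)→b](T) → 3
  (π[c](ρ[u/x](T)) ⋈[c=b] γ[x; MAX(c)→b](T)) → 3
  π[x,b,c]((π[c](ρ[u/x](T)) ⋈[c=b] γ[x; MAX(c)→b](T))) → 3
  γ[b; SUM(c)→f](π[x,b,c]((π[c](ρ[u/x](T)) ⋈[c=b] γ[x; MAX(c)→b](T)))) → 3
  ρ[e/b](γ[b; SUM(c)→f](π[x,b,c]((π[c](ρ[u/x](T)) ⋈[c=b] γ[x; MAX(c)→b](T))))) → 3

E1 and E2 produce the same multiset:
e | f
1 | 1
4 | 4
6 | 6

yes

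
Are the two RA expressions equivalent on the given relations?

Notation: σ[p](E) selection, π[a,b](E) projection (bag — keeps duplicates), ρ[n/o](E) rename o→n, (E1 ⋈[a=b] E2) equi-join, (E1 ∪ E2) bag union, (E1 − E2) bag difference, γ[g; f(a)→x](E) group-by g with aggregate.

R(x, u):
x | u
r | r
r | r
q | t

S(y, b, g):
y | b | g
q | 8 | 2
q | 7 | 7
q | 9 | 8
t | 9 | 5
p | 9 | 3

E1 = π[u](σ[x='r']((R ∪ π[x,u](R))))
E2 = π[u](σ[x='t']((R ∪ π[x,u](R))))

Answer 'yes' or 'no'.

E1 subexpression sizes:
  R → 3
  R → 3
  π[x,u](R) → 3
  (R ∪ π[x,u](R)) → 6
  σ[x='r']((R ∪ π[x,u](R))) → 4
  π[u](σ[x='r']((R ∪ π[x,u](R)))) → 4
E2 subexpression sizes:
  R → 3
  R → 3
  π[x,u](R) → 3
  (R ∪ π[x,u](R)) → 6
  σ[x='t']((R ∪ π[x,u](R))) → 0
  π[u](σ[x='t']((R ∪ π[x,u](R)))) → 0

E1 result:
u
r
r
r
r
E2 result:
u
(0 rows)
Witness: ('r',) appears 4× in E1 but 0× in E2.

no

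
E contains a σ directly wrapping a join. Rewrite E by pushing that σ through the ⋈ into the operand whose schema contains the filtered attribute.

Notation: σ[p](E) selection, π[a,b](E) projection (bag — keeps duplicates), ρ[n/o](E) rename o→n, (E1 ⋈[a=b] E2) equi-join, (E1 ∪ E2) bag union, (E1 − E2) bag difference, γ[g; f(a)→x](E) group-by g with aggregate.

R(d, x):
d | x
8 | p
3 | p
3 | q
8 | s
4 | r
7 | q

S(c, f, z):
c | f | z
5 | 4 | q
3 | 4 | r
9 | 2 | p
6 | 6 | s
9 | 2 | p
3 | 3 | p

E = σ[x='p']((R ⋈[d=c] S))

σ filters on x, owned by the left side.
E' = (σ[x='p'](R) ⋈[d=c] S)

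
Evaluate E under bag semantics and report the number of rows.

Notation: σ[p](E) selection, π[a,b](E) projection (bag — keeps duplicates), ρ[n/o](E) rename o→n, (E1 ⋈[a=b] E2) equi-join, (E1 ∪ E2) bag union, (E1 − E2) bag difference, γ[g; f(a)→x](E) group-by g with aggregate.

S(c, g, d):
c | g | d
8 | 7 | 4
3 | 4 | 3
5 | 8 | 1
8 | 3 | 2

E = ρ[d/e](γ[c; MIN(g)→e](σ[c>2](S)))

Row counts bottom-up:
  S → 4
  σ[c>2](S) → 4
  γ[c; MIN(g)→e](σ[c>2](S)) → 3
  ρ[d/e](γ[c; MIN(g)→e](σ[c>2](S))) → 3

|E| = 3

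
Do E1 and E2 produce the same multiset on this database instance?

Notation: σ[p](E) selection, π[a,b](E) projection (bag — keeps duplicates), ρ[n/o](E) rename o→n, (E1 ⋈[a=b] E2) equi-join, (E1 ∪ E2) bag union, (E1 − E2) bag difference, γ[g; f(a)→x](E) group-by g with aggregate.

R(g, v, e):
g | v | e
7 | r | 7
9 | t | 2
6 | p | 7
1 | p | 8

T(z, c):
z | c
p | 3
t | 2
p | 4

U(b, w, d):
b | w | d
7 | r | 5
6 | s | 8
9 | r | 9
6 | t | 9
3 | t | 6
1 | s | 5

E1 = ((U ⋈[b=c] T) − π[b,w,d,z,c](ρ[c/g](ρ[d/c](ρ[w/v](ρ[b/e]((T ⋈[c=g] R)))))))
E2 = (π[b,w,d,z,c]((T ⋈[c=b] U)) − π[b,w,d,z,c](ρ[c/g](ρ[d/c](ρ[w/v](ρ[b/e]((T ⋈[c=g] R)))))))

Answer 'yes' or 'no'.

E1 stepwise |·|:
  U → 6
  T → 3
  (U ⋈[b=c] T) → 1
  T → 3
  R → 4
  (T ⋈[c=g] R) → 0
  ρ[b/e]((T ⋈[c=g] R)) → 0
  ρ[w/v](ρ[b/e]((T ⋈[c=g] R))) → 0
  ρ[d/c](ρ[w/v](ρ[b/e]((T ⋈[c=g] R)))) → 0
  ρ[c/g](ρ[d/c](ρ[w/v](ρ[b/e]((T ⋈[c=g] R))))) → 0
  π[b,w,d,z,c](ρ[c/g](ρ[d/c](ρ[w/v](ρ[b/e]((T ⋈[c=g] R)))))) → 0
  ((U ⋈[b=c] T) − π[b,w,d,z,c](ρ[c/g](ρ[d/c](ρ[w/v](ρ[b/e]((T ⋈[c=g] R))))))) → 1
E2 stepwise |·|:
  T → 3
  U → 6
  (T ⋈[c=b] U) → 1
  π[b,w,d,z,c]((T ⋈[c=b] U)) → 1
  T → 3
  R → 4
  (T ⋈[c=g] R) → 0
  ρ[b/e]((T ⋈[c=g] R)) → 0
  ρ[w/v](ρ[b/e]((T ⋈[c=g] R))) → 0
  ρ[d/c](ρ[w/v](ρ[b/e]((T ⋈[c=g] R)))) → 0
  ρ[c/g](ρ[d/c](ρ[w/v](ρ[b/e]((T ⋈[c=g] R))))) → 0
  π[b,w,d,z,c](ρ[c/g](ρ[d/c](ρ[w/v](ρ[b/e]((T ⋈[c=g] R)))))) → 0
  (π[b,w,d,z,c]((T ⋈[c=b] U)) − π[b,w,d,z,c](ρ[c/g](ρ[d/c](ρ[w/v](ρ[b/e]((T ⋈[c=g] R))))))) → 1

E1 and E2 produce the same multiset:
b | w | d | z | c
3 | t | 6 | p | 3

yes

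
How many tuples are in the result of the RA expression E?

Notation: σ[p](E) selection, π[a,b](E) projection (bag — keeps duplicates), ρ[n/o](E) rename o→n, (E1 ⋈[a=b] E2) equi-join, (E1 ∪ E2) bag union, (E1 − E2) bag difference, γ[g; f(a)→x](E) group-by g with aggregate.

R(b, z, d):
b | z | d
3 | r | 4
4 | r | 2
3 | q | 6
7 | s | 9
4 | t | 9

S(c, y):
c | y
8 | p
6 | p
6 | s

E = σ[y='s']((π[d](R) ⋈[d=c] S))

Row counts bottom-up:
  R → 5
  π[d](R) → 5
  S → 3
  (π[d](R) ⋈[d=c] S) → 2
  σ[y='s']((π[d](R) ⋈[d=c] S)) → 1

|E| = 1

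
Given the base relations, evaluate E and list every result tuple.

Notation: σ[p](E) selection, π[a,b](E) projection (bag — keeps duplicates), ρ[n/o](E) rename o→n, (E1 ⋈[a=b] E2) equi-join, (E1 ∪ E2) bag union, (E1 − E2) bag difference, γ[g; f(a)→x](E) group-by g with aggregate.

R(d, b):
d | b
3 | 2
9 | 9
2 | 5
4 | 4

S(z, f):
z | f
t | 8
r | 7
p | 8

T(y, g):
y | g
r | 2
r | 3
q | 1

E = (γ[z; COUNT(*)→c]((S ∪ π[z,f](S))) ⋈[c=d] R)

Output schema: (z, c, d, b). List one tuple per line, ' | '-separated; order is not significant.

Stepwise |·|:
  S → 3
  S → 3
  π[z,f](S) → 3
  (S ∪ π[z,f](S)) → 6
  γ[z; COUNT(*)→c]((S ∪ π[z,f](S))) → 3
  R → 4
  (γ[z; COUNT(*)→c]((S ∪ π[z,f](S))) ⋈[c=d] R) → 3

== RESULT ==
z | c | d | b
p | 2 | 2 | 5
r | 2 | 2 | 5
t | 2 | 2 | 5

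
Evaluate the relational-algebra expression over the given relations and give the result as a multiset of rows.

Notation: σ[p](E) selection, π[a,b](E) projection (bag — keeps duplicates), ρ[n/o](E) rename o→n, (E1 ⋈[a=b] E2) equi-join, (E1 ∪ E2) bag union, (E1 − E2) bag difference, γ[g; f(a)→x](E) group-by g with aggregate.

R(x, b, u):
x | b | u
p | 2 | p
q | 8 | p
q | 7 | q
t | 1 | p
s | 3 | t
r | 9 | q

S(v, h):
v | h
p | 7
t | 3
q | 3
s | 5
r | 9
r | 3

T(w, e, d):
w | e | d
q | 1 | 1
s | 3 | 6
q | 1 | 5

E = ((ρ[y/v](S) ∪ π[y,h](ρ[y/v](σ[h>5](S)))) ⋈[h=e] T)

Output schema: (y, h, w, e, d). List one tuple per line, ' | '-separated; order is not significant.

Row counts bottom-up:
  S → 6
  ρ[y/v](S) → 6
  S → 6
  σ[h>5](S) → 2
  ρ[y/v](σ[h>5](S)) → 2
  π[y,h](ρ[y/v](σ[h>5](S))) → 2
  (ρ[y/v](S) ∪ π[y,h](ρ[y/v](σ[h>5](S)))) → 8
  T → 3
  ((ρ[y/v](S) ∪ π[y,h](ρ[y/v](σ[h>5](S)))) ⋈[h=e] T) → 3

== RESULT ==
y | h | w | e | d
q | 3 | s | 3 | 6
r | 3 | s | 3 | 6
t | 3 | s | 3 | 6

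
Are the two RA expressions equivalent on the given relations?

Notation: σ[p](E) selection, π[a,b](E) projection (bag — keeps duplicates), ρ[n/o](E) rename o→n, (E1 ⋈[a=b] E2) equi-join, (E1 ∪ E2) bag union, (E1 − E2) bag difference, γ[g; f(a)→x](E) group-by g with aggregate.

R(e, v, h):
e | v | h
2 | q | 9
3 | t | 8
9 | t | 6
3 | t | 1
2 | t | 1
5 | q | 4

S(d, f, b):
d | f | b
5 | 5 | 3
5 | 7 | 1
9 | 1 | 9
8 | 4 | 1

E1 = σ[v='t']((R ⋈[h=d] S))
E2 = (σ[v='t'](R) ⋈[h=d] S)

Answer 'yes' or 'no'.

E1 row counts bottom-up:
  R → 6
  S → 4
  (R ⋈[h=d] S) → 2
  σ[v='t']((R ⋈[h=d] S)) → 1
E2 row counts bottom-up:
  R → 6
  σ[v='t'](R) → 4
  S → 4
  (σ[v='t'](R) ⋈[h=d] S) → 1

E1 and E2 produce the same multiset:
e | v | h | d | f | b
3 | t | 8 | 8 | 4 | 1

yes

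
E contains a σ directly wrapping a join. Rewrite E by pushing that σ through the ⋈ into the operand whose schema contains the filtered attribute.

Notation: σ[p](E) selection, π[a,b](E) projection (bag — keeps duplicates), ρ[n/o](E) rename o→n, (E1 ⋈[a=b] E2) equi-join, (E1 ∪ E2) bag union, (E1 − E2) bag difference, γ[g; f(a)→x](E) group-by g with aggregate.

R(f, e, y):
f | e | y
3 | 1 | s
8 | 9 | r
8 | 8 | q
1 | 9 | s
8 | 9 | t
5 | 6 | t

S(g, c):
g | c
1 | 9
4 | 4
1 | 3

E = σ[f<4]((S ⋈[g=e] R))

σ filters on f, owned by the right side.
E' = (S ⋈[g=e] σ[f<4](R))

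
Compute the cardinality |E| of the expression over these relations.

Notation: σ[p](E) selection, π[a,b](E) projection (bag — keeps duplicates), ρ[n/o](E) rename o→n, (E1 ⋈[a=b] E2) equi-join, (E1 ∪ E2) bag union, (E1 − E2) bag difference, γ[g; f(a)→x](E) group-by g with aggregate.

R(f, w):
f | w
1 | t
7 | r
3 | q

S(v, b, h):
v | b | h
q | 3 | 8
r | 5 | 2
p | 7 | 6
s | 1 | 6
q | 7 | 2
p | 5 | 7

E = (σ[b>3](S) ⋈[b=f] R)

Stepwise |·|:
  S → 6
  σ[b>3](S) → 4
  R → 3
  (σ[b>3](S) ⋈[b=f] R) → 2

|E| = 2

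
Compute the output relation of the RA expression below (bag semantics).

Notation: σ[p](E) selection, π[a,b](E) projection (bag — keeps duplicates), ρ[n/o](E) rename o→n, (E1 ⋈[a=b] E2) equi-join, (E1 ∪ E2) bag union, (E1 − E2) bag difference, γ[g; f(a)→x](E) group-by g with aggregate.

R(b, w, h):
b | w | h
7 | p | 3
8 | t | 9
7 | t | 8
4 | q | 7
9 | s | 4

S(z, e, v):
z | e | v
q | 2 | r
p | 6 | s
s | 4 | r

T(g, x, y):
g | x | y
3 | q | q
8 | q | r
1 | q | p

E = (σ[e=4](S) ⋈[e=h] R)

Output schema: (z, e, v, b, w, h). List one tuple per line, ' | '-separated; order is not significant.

Row counts bottom-up:
  S → 3
  σ[e=4](S) → 1
  R → 5
  (σ[e=4](S) ⋈[e=h] R) → 1

== RESULT ==
z | e | v | b | w | h
s | 4 | r | 9 | s | 4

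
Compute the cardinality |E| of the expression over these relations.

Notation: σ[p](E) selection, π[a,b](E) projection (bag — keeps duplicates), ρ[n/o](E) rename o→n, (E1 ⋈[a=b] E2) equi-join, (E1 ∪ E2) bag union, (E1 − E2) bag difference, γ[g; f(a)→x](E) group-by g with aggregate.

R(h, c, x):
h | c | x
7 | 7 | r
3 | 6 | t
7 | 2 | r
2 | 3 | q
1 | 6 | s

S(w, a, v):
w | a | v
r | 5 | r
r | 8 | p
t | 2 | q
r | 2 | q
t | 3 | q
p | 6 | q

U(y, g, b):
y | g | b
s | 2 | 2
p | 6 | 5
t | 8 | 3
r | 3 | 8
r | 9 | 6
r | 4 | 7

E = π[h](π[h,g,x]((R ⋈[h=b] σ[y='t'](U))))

Row counts bottom-up:
  R → 5
  U → 6
  σ[y='t'](U) → 1
  (R ⋈[h=b] σ[y='t'](U)) → 1
  π[h,g,x]((R ⋈[h=b] σ[y='t'](U))) → 1
  π[h](π[h,g,x]((R ⋈[h=b] σ[y='t'](U)))) → 1

|E| = 1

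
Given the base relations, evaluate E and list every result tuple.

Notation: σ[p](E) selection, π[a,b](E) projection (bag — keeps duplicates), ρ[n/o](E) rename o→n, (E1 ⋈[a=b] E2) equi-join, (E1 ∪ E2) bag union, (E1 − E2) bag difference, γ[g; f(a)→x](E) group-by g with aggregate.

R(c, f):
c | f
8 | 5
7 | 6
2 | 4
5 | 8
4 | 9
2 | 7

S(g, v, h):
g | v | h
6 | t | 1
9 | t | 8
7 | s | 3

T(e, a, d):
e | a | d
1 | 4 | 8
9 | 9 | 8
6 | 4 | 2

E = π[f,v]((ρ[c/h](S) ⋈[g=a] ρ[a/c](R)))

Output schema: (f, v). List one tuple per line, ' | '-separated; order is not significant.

Row counts bottom-up:
  S → 3
  ρ[c/h](S) → 3
  R → 6
  ρ[a/c](R) → 6
  (ρ[c/h](S) ⋈[g=a] ρ[a/c](R)) → 1
  π[f,v]((ρ[c/h](S) ⋈[g=a] ρ[a/c](R))) → 1

== RESULT ==
f | v
6 | s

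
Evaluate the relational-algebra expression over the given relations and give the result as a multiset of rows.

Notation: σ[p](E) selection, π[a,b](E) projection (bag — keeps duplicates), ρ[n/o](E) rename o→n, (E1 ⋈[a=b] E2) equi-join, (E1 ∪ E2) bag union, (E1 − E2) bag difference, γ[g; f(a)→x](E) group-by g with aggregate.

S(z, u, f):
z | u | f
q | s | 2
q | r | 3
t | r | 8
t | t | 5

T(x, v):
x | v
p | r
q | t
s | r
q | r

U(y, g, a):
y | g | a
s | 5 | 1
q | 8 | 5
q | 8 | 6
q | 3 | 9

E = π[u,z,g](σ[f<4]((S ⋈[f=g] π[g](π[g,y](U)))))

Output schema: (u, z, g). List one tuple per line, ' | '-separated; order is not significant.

Per-node cardinality:
  S → 4
  U → 4
  π[g,y](U) → 4
  π[g](π[g,y](U)) → 4
  (S ⋈[f=g] π[g](π[g,y](U))) → 4
  σ[f<4]((S ⋈[f=g] π[g](π[g,y](U)))) → 1
  π[u,z,g](σ[f<4]((S ⋈[f=g] π[g](π[g,y](U))))) → 1

== RESULT ==
u | z | g
r | q | 3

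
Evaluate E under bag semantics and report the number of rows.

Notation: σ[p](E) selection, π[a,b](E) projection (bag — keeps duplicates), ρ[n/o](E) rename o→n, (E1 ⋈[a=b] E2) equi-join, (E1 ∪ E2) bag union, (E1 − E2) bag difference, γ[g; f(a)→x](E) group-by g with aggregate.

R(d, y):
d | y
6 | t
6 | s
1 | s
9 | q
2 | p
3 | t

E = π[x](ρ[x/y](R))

Subexpression sizes:
  R → 6
  ρ[x/y](R) → 6
  π[x](ρ[x/y](R)) → 6

|E| = 6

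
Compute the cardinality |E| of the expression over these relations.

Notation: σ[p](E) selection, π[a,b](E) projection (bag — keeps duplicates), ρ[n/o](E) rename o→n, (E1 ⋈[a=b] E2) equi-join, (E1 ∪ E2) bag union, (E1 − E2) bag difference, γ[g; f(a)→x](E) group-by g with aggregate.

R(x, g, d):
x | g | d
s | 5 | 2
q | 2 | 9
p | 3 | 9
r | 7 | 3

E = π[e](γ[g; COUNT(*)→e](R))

Row counts bottom-up:
  R → 4
  γ[g; COUNT(*)→e](R) → 4
  π[e](γ[g; COUNT(*)→e](R)) → 4

|E| = 4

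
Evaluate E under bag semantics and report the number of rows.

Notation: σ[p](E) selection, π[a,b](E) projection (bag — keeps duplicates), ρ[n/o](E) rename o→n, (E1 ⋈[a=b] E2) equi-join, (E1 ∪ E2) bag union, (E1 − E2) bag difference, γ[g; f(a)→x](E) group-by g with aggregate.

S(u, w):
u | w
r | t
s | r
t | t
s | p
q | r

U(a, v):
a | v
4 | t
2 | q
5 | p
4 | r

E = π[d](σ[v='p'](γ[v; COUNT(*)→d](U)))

Subexpression sizes:
  U → 4
  γ[v; COUNT(*)→d](U) → 4
  σ[v='p'](γ[v; COUNT(*)→d](U)) → 1
  π[d](σ[v='p'](γ[v; COUNT(*)→d](U))) → 1

|E| = 1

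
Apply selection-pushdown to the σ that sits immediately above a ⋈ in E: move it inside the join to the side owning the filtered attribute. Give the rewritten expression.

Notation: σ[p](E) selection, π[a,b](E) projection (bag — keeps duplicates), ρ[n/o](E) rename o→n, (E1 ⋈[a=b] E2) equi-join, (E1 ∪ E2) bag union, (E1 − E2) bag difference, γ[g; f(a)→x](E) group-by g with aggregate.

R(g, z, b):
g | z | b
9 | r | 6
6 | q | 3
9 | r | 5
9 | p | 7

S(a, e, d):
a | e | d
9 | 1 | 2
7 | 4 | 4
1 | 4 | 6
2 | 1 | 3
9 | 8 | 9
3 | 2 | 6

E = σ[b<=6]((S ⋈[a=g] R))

σ filters on b, owned by the right side.
E' = (S ⋈[a=g] σ[b<=6](R))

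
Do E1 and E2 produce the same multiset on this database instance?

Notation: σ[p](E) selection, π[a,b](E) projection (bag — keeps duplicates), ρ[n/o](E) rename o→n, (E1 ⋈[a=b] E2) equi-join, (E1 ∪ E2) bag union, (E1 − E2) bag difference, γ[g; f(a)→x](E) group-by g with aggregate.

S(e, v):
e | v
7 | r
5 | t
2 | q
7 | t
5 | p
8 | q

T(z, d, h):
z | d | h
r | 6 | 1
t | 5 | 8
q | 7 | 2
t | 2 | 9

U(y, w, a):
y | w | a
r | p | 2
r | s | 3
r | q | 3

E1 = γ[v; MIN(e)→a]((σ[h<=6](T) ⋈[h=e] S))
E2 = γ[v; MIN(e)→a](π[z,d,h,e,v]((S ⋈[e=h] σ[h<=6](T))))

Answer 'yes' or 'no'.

E1 subexpression sizes:
  T → 4
  σ[h<=6](T) → 2
  S → 6
  (σ[h<=6](T) ⋈[h=e] S) → 1
  γ[v; MIN(e)→a]((σ[h<=6](T) ⋈[h=e] S)) → 1
E2 subexpression sizes:
  S → 6
  T → 4
  σ[h<=6](T) → 2
  (S ⋈[e=h] σ[h<=6](T)) → 1
  π[z,d,h,e,v]((S ⋈[e=h] σ[h<=6](T))) → 1
  γ[v; MIN(e)→a](π[z,d,h,e,v]((S ⋈[e=h] σ[h<=6](T)))) → 1

E1 and E2 produce the same multiset:
v | a
q | 2

yes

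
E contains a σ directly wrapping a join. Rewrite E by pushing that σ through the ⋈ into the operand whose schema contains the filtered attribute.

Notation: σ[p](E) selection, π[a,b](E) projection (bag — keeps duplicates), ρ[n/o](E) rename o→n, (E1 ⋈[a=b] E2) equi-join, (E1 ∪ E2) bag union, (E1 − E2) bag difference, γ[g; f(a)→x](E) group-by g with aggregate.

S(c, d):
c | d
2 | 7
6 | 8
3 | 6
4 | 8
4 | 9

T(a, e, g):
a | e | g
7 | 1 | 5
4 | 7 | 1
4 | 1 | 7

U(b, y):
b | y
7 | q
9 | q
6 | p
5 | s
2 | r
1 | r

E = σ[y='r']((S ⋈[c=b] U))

σ filters on y, owned by the right side.
E' = (S ⋈[c=b] σ[y='r'](U))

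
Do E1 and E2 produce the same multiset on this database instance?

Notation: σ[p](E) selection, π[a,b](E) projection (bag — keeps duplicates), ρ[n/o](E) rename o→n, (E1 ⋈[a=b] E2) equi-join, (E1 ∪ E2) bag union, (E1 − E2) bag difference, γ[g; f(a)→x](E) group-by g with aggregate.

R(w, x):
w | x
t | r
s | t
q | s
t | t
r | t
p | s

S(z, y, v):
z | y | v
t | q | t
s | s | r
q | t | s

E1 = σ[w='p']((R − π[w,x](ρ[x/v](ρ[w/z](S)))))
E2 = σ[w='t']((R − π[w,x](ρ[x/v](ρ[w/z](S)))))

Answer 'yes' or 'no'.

E1 per-node cardinality:
  R → 6
  S → 3
  ρ[w/z](S) → 3
  ρ[x/v](ρ[w/z](S)) → 3
  π[w,x](ρ[x/v](ρ[w/z](S))) → 3
  (R − π[w,x](ρ[x/v](ρ[w/z](S)))) → 4
  σ[w='p']((R − π[w,x](ρ[x/v](ρ[w/z](S))))) → 1
E2 per-node cardinality:
  R → 6
  S → 3
  ρ[w/z](S) → 3
  ρ[x/v](ρ[w/z](S)) → 3
  π[w,x](ρ[x/v](ρ[w/z](S))) → 3
  (R − π[w,x](ρ[x/v](ρ[w/z](S)))) → 4
  σ[w='t']((R − π[w,x](ρ[x/v](ρ[w/z](S))))) → 1

E1 result:
w | x
p | s
E2 result:
w | x
t | r
Witness: ('p', 's') appears 1× in E1 but 0× in E2.

no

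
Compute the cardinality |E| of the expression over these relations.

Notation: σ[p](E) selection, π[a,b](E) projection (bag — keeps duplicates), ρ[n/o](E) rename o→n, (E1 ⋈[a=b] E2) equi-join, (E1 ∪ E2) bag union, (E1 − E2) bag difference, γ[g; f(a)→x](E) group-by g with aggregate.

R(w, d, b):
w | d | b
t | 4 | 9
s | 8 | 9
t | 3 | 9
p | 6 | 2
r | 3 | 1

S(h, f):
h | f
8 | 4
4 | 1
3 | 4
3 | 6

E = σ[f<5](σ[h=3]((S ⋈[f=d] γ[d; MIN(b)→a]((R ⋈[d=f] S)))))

Row counts bottom-up:
  S → 4
  R → 5
  S → 4
  (R ⋈[d=f] S) → 3
  γ[d; MIN(b)→a]((R ⋈[d=f] S)) → 2
  (S ⋈[f=d] γ[d; MIN(b)→a]((R ⋈[d=f] S))) → 3
  σ[h=3]((S ⋈[f=d] γ[d; MIN(b)→a]((R ⋈[d=f] S)))) → 2
  σ[f<5](σ[h=3]((S ⋈[f=d] γ[d; MIN(b)→a]((R ⋈[d=f] S))))) → 1

|E| = 1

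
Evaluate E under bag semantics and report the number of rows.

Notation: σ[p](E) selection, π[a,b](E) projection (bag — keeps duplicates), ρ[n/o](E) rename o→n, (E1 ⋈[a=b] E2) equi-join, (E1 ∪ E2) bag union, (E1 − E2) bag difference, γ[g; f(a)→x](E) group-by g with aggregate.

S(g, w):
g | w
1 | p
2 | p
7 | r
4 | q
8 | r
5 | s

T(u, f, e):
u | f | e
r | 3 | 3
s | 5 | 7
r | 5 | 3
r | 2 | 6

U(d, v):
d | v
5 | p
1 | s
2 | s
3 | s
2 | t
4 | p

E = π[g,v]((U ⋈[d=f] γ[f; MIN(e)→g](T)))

Subexpression sizes:
  U → 6
  T → 4
  γ[f; MIN(e)→g](T) → 3
  (U ⋈[d=f] γ[f; MIN(e)→g](T)) → 4
  π[g,v]((U ⋈[d=f] γ[f; MIN(e)→g](T))) → 4

|E| = 4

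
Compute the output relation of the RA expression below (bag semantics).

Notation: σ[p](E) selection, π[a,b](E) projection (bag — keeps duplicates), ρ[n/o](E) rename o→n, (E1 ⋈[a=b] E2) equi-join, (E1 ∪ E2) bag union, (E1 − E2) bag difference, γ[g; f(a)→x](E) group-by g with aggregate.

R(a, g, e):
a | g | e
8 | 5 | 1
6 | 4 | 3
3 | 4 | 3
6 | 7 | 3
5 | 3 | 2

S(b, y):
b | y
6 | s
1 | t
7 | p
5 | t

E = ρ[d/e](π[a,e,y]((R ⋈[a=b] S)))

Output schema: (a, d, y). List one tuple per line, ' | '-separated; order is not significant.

Stepwise |·|:
  R → 5
  S → 4
  (R ⋈[a=b] S) → 3
  π[a,e,y]((R ⋈[a=b] S)) → 3
  ρ[d/e](π[a,e,y]((R ⋈[a=b] S))) → 3

== RESULT ==
a | d | y
5 | 2 | t
6 | 3 | s
6 | 3 | s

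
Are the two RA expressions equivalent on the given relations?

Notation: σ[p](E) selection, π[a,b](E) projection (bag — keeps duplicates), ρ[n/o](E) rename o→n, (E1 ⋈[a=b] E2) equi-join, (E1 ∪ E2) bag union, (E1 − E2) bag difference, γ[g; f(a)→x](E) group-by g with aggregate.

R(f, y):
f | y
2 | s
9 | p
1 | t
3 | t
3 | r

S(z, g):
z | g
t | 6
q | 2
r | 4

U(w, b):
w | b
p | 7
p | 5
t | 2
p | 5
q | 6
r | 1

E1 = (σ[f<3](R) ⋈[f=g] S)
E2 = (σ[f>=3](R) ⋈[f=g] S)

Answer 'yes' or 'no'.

E1 per-node cardinality:
  R → 5
  σ[f<3](R) → 2
  S → 3
  (σ[f<3](R) ⋈[f=g] S) → 1
E2 per-node cardinality:
  R → 5
  σ[f>=3](R) → 3
  S → 3
  (σ[f>=3](R) ⋈[f=g] S) → 0

E1 result:
f | y | z | g
2 | s | q | 2
E2 result:
f | y | z | g
(0 rows)
Witness: (2, 's', 'q', 2) appears 1× in E1 but 0× in E2.

no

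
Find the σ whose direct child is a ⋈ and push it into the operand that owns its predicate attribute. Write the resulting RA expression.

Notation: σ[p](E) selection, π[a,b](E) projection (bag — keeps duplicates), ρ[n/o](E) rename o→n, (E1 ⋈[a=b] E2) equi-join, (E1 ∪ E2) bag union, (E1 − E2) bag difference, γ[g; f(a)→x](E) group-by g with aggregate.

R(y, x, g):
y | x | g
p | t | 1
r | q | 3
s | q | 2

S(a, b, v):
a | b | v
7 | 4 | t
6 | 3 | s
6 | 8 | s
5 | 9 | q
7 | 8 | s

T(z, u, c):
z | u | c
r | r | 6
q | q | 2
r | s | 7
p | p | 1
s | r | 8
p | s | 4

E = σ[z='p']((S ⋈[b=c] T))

σ filters on z, owned by the right side.
E' = (S ⋈[b=c] σ[z='p'](T))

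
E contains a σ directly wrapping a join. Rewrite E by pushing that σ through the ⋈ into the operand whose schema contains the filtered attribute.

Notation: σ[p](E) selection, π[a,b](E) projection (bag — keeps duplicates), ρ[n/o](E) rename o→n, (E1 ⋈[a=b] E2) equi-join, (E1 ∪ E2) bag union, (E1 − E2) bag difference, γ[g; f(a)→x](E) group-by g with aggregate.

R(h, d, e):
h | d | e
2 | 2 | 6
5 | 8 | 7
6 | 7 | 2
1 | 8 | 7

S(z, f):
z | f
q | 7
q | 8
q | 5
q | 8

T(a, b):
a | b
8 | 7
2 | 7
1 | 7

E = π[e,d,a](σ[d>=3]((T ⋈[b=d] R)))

σ filters on d, owned by the right side.
E' = π[e,d,a]((T ⋈[b=d] σ[d>=3](R)))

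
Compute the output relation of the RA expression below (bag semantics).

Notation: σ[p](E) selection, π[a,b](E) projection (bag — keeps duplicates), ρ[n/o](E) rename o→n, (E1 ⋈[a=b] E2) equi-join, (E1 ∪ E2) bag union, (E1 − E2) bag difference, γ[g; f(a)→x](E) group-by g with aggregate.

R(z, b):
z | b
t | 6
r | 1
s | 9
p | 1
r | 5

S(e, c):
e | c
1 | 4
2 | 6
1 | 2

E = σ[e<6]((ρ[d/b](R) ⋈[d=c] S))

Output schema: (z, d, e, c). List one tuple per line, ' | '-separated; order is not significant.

Stepwise |·|:
  R → 5
  ρ[d/b](R) → 5
  S → 3
  (ρ[d/b](R) ⋈[d=c] S) → 1
  σ[e<6]((ρ[d/b](R) ⋈[d=c] S)) → 1

== RESULT ==
z | d | e | c
t | 6 | 2 | 6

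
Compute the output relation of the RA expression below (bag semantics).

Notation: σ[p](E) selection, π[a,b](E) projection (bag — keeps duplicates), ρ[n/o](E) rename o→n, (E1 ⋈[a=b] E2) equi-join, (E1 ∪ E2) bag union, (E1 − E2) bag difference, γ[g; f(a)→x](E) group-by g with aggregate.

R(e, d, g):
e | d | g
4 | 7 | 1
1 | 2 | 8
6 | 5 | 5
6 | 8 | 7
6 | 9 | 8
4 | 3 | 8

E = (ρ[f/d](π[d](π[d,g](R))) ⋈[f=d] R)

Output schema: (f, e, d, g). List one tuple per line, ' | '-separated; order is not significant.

Per-node cardinality:
  R → 6
  π[d,g](R) → 6
  π[d](π[d,g](R)) → 6
  ρ[f/d](π[d](π[d,g](R))) → 6
  R → 6
  (ρ[f/d](π[d](π[d,g](R))) ⋈[f=d] R) → 6

== RESULT ==
f | e | d | g
2 | 1 | 2 | 8
3 | 4 | 3 | 8
5 | 6 | 5 | 5
7 | 4 | 7 | 1
8 | 6 | 8 | 7
9 | 6 | 9 | 8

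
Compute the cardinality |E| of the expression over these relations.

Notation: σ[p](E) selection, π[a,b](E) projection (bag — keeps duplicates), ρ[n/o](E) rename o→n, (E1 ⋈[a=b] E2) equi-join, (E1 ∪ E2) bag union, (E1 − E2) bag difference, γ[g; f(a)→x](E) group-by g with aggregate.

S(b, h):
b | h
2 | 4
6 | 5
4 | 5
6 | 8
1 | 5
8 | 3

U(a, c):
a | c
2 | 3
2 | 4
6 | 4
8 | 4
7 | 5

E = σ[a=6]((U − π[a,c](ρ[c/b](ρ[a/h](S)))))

Stepwise |·|:
  U → 5
  S → 6
  ρ[a/h](S) → 6
  ρ[c/b](ρ[a/h](S)) → 6
  π[a,c](ρ[c/b](ρ[a/h](S))) → 6
  (U − π[a,c](ρ[c/b](ρ[a/h](S)))) → 5
  σ[a=6]((U − π[a,c](ρ[c/b](ρ[a/h](S))))) → 1

|E| = 1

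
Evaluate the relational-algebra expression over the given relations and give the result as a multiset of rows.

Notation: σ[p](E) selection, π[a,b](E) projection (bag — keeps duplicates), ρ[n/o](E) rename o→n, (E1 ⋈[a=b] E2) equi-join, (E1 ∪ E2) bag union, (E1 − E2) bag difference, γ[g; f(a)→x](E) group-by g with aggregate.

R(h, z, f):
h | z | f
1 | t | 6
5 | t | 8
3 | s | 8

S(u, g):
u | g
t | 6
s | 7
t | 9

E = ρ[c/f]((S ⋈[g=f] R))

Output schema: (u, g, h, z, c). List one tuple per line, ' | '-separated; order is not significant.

Row counts bottom-up:
  S → 3
  R → 3
  (S ⋈[g=f] R) → 1
  ρ[c/f]((S ⋈[g=f] R)) → 1

== RESULT ==
u | g | h | z | c
t | 6 | 1 | t | 6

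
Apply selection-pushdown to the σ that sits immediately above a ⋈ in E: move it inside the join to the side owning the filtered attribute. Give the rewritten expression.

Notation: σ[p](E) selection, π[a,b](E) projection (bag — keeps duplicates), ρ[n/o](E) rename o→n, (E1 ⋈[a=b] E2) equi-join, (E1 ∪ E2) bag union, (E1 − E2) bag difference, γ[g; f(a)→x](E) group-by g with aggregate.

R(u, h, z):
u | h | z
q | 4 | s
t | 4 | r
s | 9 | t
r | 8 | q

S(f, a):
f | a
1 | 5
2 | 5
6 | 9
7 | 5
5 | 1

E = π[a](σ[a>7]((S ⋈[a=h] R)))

σ filters on a, owned by the left side.
E' = π[a]((σ[a>7](S) ⋈[a=h] R))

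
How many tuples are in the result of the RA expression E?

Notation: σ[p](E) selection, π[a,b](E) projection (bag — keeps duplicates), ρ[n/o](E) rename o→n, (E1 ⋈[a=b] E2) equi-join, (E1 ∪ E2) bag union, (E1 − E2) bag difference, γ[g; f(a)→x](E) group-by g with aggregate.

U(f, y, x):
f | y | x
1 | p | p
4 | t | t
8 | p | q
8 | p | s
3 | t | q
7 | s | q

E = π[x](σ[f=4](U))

Row counts bottom-up:
  U → 6
  σ[f=4](U) → 1
  π[x](σ[f=4](U)) → 1

|E| = 1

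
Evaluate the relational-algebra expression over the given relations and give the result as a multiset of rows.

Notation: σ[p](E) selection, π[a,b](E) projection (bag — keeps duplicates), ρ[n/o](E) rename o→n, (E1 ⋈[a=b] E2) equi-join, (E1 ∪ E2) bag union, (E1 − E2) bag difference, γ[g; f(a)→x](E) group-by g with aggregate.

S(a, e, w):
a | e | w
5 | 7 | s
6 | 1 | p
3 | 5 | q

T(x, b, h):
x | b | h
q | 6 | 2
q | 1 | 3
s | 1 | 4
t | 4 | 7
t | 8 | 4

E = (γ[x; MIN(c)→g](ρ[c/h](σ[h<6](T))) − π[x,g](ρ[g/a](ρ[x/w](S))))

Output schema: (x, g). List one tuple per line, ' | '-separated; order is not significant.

Subexpression sizes:
  T → 5
  σ[h<6](T) → 4
  ρ[c/h](σ[h<6](T)) → 4
  γ[x; MIN(c)→g](ρ[c/h](σ[h<6](T))) → 3
  S → 3
  ρ[x/w](S) → 3
  ρ[g/a](ρ[x/w](S)) → 3
  π[x,g](ρ[g/a](ρ[x/w](S))) → 3
  (γ[x; MIN(c)→g](ρ[c/h](σ[h<6](T))) − π[x,g](ρ[g/a](ρ[x/w](S)))) → 3

== RESULT ==
x | g
q | 2
s | 4
t | 4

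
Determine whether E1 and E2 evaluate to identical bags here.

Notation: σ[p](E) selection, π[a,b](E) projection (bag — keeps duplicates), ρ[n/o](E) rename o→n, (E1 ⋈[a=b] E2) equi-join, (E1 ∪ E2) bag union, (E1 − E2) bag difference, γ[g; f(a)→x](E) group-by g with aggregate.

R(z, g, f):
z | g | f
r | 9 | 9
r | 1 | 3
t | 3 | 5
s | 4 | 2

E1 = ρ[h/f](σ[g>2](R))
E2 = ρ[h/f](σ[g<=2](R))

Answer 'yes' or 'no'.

E1 per-node cardinality:
  R → 4
  σ[g>2](R) → 3
  ρ[h/f](σ[g>2](R)) → 3
E2 per-node cardinality:
  R → 4
  σ[g<=2](R) → 1
  ρ[h/f](σ[g<=2](R)) → 1

E1 result:
z | g | h
r | 9 | 9
s | 4 | 2
t | 3 | 5
E2 result:
z | g | h
r | 1 | 3
Witness: ('r', 1, 3) appears 0× in E1 but 1× in E2.

no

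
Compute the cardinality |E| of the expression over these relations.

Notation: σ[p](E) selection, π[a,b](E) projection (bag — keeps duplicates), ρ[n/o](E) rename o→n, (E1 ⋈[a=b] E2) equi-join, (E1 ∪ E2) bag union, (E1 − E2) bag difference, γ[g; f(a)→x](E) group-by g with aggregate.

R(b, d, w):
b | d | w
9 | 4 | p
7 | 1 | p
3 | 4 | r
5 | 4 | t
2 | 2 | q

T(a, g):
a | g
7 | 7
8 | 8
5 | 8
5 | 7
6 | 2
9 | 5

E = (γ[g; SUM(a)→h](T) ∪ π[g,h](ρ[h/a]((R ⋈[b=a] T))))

Per-node cardinality:
  T → 6
  γ[g; SUM(a)→h](T) → 4
  R → 5
  T → 6
  (R ⋈[b=a] T) → 4
  ρ[h/a]((R ⋈[b=a] T)) → 4
  π[g,h](ρ[h/a]((R ⋈[b=a] T))) → 4
  (γ[g; SUM(a)→h](T) ∪ π[g,h](ρ[h/a]((R ⋈[b=a] T)))) → 8

|E| = 8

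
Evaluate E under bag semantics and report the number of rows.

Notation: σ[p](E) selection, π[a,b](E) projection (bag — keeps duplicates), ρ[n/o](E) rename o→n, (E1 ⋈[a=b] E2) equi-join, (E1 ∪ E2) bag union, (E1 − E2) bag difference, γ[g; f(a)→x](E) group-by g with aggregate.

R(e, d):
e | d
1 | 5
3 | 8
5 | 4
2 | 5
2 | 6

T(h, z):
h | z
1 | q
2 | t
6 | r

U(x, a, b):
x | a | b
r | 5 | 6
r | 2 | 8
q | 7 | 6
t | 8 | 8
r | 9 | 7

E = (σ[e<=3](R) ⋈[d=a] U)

Row counts bottom-up:
  R → 5
  σ[e<=3](R) → 4
  U → 5
  (σ[e<=3](R) ⋈[d=a] U) → 3

|E| = 3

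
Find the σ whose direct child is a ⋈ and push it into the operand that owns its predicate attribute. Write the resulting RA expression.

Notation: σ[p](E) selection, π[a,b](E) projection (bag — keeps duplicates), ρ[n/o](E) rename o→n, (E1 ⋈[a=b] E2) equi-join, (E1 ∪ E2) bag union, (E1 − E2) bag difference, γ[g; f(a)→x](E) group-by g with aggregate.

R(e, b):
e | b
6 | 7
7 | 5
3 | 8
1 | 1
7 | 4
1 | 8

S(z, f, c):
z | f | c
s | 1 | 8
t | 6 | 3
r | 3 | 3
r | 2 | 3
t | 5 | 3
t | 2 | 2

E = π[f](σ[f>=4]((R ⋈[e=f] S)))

σ filters on f, owned by the right side.
E' = π[f]((R ⋈[e=f] σ[f>=4](S)))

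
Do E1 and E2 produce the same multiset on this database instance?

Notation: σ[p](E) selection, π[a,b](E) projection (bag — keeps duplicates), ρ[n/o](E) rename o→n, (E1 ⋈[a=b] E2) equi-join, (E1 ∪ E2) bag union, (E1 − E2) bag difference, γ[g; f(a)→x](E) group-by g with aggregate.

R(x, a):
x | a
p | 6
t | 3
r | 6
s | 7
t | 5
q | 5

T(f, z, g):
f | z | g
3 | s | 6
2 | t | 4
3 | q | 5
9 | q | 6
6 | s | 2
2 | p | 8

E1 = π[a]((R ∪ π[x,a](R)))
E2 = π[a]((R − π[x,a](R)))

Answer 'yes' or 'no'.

E1 per-node cardinality:
  R → 6
  R → 6
  π[x,a](R) → 6
  (R ∪ π[x,a](R)) → 12
  π[a]((R ∪ π[x,a](R))) → 12
E2 per-node cardinality:
  R → 6
  R → 6
  π[x,a](R) → 6
  (R − π[x,a](R)) → 0
  π[a]((R − π[x,a](R))) → 0

E1 result:
a
3
3
5
5
5
5
6
6
6
6
7
7
E2 result:
a
(0 rows)
Witness: (6,) appears 4× in E1 but 0× in E2.

no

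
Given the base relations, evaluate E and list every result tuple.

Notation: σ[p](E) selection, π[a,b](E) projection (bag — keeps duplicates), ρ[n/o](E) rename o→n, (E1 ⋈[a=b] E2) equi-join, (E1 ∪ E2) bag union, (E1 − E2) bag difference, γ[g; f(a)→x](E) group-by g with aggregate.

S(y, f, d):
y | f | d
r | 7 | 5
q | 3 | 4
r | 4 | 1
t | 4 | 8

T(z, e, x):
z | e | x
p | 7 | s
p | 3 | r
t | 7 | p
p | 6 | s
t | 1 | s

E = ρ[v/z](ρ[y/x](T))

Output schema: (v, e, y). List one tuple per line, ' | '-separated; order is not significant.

Row counts bottom-up:
  T → 5
  ρ[y/x](T) → 5
  ρ[v/z](ρ[y/x](T)) → 5

== RESULT ==
v | e | y
p | 3 | r
p | 6 | s
p | 7 | s
t | 1 | s
t | 7 | p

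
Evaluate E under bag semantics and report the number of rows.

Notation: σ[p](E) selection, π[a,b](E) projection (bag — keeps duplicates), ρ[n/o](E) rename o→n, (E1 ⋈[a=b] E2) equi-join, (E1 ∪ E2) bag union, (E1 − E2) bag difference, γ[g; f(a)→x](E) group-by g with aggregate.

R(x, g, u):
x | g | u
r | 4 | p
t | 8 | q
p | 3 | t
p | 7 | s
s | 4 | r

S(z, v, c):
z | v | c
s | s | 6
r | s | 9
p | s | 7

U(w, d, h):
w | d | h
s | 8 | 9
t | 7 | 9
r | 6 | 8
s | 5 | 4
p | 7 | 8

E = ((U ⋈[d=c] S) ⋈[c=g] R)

Stepwise |·|:
  U → 5
  S → 3
  (U ⋈[d=c] S) → 3
  R → 5
  ((U ⋈[d=c] S) ⋈[c=g] R) → 2

|E| = 2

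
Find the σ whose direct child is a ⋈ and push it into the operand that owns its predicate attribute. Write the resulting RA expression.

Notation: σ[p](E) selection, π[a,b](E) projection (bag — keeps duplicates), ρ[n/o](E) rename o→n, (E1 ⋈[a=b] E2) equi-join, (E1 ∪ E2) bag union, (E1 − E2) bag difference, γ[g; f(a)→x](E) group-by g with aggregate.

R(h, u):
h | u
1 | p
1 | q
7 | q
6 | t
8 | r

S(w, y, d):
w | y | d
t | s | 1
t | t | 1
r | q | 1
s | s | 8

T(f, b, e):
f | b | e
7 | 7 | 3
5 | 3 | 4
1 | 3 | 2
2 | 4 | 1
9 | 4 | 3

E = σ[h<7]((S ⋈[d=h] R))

σ filters on h, owned by the right side.
E' = (S ⋈[d=h] σ[h<7](R))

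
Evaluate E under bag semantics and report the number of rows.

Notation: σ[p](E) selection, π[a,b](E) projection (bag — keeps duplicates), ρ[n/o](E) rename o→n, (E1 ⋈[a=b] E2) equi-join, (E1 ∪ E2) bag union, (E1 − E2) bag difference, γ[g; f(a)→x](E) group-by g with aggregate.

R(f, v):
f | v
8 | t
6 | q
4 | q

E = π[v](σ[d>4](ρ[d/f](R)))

Stepwise |·|:
  R → 3
  ρ[d/f](R) → 3
  σ[d>4](ρ[d/f](R)) → 2
  π[v](σ[d>4](ρ[d/f](R))) → 2

|E| = 2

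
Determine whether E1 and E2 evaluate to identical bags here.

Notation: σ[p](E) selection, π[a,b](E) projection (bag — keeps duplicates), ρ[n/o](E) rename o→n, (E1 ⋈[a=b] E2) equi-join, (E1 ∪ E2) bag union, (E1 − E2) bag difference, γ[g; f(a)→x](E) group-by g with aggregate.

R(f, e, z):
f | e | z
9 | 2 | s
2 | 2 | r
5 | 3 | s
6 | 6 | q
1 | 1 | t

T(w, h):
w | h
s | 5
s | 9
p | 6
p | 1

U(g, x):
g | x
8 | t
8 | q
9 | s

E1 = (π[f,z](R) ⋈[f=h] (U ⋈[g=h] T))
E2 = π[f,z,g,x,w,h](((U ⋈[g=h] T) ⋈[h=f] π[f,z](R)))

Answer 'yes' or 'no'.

E1 stepwise |·|:
  R → 5
  π[f,z](R) → 5
  U → 3
  T → 4
  (U ⋈[g=h] T) → 1
  (π[f,z](R) ⋈[f=h] (U ⋈[g=h] T)) → 1
E2 stepwise |·|:
  U → 3
  T → 4
  (U ⋈[g=h] T) → 1
  R → 5
  π[f,z](R) → 5
  ((U ⋈[g=h] T) ⋈[h=f] π[f,z](R)) → 1
  π[f,z,g,x,w,h](((U ⋈[g=h] T) ⋈[h=f] π[f,z](R))) → 1

E1 and E2 produce the same multiset:
f | z | g | x | w | h
9 | s | 9 | s | s | 9

yes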